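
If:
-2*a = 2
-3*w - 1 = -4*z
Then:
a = -1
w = 4*z/3 - 1/3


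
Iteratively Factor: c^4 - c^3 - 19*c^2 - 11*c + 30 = (c - 1)*(c^3 - 19*c - 30) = (c - 1)*(c + 3)*(c^2 - 3*c - 10) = (c - 5)*(c - 1)*(c + 3)*(c + 2)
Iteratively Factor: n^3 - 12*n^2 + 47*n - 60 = (n - 3)*(n^2 - 9*n + 20) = (n - 4)*(n - 3)*(n - 5)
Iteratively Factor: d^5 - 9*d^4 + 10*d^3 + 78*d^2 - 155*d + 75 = (d - 5)*(d^4 - 4*d^3 - 10*d^2 + 28*d - 15) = (d - 5)^2*(d^3 + d^2 - 5*d + 3) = (d - 5)^2*(d + 3)*(d^2 - 2*d + 1) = (d - 5)^2*(d - 1)*(d + 3)*(d - 1)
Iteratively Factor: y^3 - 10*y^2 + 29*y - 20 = (y - 1)*(y^2 - 9*y + 20) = (y - 5)*(y - 1)*(y - 4)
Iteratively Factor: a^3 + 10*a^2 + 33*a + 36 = (a + 3)*(a^2 + 7*a + 12) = (a + 3)*(a + 4)*(a + 3)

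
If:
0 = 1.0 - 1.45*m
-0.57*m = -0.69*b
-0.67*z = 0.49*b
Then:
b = 0.57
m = 0.69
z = -0.42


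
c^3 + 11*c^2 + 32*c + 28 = (c + 2)^2*(c + 7)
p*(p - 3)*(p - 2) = p^3 - 5*p^2 + 6*p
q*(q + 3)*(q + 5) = q^3 + 8*q^2 + 15*q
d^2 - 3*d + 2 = (d - 2)*(d - 1)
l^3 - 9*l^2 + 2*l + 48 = (l - 8)*(l - 3)*(l + 2)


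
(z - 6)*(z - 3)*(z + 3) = z^3 - 6*z^2 - 9*z + 54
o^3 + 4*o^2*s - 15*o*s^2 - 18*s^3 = (o - 3*s)*(o + s)*(o + 6*s)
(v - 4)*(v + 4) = v^2 - 16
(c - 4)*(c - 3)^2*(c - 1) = c^4 - 11*c^3 + 43*c^2 - 69*c + 36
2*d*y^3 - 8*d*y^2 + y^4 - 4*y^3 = y^2*(2*d + y)*(y - 4)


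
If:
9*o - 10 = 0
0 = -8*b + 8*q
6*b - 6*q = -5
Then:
No Solution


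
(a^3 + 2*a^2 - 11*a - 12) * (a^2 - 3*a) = a^5 - a^4 - 17*a^3 + 21*a^2 + 36*a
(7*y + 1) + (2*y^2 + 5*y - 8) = 2*y^2 + 12*y - 7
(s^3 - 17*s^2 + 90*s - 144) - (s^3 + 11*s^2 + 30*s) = -28*s^2 + 60*s - 144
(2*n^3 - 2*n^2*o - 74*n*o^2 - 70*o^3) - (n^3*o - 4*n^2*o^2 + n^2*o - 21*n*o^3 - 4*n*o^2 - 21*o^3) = -n^3*o + 2*n^3 + 4*n^2*o^2 - 3*n^2*o + 21*n*o^3 - 70*n*o^2 - 49*o^3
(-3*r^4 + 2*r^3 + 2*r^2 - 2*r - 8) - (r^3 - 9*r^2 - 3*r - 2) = -3*r^4 + r^3 + 11*r^2 + r - 6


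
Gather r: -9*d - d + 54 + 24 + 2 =80 - 10*d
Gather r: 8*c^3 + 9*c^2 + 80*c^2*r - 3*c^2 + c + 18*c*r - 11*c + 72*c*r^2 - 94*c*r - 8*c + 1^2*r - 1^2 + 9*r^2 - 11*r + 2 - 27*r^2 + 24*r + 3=8*c^3 + 6*c^2 - 18*c + r^2*(72*c - 18) + r*(80*c^2 - 76*c + 14) + 4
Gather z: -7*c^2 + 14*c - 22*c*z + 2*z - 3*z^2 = -7*c^2 + 14*c - 3*z^2 + z*(2 - 22*c)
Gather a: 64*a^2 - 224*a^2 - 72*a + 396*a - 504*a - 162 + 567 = -160*a^2 - 180*a + 405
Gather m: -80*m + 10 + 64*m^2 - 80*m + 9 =64*m^2 - 160*m + 19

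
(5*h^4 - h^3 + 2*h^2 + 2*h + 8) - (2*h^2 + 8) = 5*h^4 - h^3 + 2*h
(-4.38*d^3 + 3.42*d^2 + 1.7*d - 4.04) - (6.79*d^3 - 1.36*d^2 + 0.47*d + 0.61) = -11.17*d^3 + 4.78*d^2 + 1.23*d - 4.65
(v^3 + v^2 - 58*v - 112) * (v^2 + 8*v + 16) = v^5 + 9*v^4 - 34*v^3 - 560*v^2 - 1824*v - 1792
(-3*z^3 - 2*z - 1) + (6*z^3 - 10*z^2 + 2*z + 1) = 3*z^3 - 10*z^2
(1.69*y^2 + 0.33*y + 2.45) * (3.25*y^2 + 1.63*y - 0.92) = 5.4925*y^4 + 3.8272*y^3 + 6.9456*y^2 + 3.6899*y - 2.254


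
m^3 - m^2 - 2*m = m*(m - 2)*(m + 1)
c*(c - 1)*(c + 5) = c^3 + 4*c^2 - 5*c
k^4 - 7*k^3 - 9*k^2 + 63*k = k*(k - 7)*(k - 3)*(k + 3)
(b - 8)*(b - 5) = b^2 - 13*b + 40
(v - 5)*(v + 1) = v^2 - 4*v - 5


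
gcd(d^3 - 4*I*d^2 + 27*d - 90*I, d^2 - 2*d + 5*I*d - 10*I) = d + 5*I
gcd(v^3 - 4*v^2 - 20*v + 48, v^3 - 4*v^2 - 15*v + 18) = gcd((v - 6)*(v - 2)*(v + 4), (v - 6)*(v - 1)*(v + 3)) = v - 6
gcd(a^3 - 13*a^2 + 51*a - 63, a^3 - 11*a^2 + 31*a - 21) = a^2 - 10*a + 21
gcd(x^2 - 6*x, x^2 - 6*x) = x^2 - 6*x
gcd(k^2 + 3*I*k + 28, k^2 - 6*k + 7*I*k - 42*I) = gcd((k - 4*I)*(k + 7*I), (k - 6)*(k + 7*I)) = k + 7*I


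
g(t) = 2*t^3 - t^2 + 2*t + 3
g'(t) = 6*t^2 - 2*t + 2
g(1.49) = 10.38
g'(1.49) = 12.34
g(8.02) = 986.42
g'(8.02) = 371.88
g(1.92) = 17.31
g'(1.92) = 20.28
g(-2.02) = -21.61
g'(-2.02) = 30.52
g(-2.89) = -59.41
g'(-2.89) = 57.89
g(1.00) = 6.00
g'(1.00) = 6.00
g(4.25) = 146.97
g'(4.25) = 101.88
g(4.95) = 230.97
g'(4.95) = 139.12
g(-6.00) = -477.00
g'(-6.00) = 230.00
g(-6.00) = -477.00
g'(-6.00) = 230.00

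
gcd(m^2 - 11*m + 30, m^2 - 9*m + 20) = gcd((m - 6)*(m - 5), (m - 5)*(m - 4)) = m - 5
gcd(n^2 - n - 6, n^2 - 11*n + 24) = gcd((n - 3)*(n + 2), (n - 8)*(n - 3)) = n - 3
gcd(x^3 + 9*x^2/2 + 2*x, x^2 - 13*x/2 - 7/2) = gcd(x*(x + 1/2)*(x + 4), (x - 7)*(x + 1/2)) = x + 1/2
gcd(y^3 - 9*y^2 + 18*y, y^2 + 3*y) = y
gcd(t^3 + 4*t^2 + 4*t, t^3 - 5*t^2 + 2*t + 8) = 1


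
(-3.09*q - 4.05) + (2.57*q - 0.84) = -0.52*q - 4.89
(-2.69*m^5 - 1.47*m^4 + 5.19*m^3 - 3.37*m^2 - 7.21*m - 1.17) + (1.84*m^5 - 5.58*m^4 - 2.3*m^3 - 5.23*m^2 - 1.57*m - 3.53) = -0.85*m^5 - 7.05*m^4 + 2.89*m^3 - 8.6*m^2 - 8.78*m - 4.7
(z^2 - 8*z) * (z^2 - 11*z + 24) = z^4 - 19*z^3 + 112*z^2 - 192*z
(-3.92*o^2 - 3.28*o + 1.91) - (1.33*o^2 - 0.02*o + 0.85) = -5.25*o^2 - 3.26*o + 1.06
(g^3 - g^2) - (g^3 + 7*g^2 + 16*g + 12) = -8*g^2 - 16*g - 12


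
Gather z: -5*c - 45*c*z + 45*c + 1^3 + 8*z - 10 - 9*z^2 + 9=40*c - 9*z^2 + z*(8 - 45*c)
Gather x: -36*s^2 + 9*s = -36*s^2 + 9*s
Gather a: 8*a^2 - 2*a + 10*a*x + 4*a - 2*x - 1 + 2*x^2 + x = 8*a^2 + a*(10*x + 2) + 2*x^2 - x - 1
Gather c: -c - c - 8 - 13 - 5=-2*c - 26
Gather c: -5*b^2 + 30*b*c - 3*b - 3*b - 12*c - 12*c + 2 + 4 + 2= -5*b^2 - 6*b + c*(30*b - 24) + 8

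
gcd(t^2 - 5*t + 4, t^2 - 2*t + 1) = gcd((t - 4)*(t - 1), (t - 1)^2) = t - 1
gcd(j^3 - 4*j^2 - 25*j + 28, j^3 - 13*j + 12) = j^2 + 3*j - 4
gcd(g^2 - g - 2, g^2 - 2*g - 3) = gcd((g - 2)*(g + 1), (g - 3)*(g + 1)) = g + 1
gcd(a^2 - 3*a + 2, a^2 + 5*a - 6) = a - 1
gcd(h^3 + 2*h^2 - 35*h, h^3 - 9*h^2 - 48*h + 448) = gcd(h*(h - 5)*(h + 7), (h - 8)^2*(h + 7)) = h + 7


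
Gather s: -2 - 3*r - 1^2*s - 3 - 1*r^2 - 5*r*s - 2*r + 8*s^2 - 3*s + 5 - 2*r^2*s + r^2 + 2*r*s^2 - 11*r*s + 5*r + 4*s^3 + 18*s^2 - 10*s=4*s^3 + s^2*(2*r + 26) + s*(-2*r^2 - 16*r - 14)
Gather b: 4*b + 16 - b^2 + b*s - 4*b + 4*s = -b^2 + b*s + 4*s + 16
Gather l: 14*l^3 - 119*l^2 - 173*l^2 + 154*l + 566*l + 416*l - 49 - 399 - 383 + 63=14*l^3 - 292*l^2 + 1136*l - 768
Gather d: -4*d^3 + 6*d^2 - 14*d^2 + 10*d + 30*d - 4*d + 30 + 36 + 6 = -4*d^3 - 8*d^2 + 36*d + 72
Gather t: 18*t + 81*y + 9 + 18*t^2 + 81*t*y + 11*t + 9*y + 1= 18*t^2 + t*(81*y + 29) + 90*y + 10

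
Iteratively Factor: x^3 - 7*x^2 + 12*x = (x - 4)*(x^2 - 3*x) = (x - 4)*(x - 3)*(x)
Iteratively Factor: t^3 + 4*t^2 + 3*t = (t + 1)*(t^2 + 3*t) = t*(t + 1)*(t + 3)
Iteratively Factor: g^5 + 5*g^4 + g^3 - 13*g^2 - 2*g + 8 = (g - 1)*(g^4 + 6*g^3 + 7*g^2 - 6*g - 8) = (g - 1)*(g + 2)*(g^3 + 4*g^2 - g - 4) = (g - 1)*(g + 1)*(g + 2)*(g^2 + 3*g - 4) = (g - 1)^2*(g + 1)*(g + 2)*(g + 4)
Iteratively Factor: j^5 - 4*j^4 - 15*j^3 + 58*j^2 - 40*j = (j - 2)*(j^4 - 2*j^3 - 19*j^2 + 20*j) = (j - 5)*(j - 2)*(j^3 + 3*j^2 - 4*j) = (j - 5)*(j - 2)*(j + 4)*(j^2 - j) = j*(j - 5)*(j - 2)*(j + 4)*(j - 1)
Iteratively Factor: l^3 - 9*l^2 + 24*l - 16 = (l - 1)*(l^2 - 8*l + 16) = (l - 4)*(l - 1)*(l - 4)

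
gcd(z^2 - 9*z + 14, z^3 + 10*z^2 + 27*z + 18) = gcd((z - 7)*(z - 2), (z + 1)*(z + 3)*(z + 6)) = 1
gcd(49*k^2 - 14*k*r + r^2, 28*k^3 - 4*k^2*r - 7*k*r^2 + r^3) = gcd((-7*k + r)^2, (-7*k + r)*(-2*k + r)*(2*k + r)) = -7*k + r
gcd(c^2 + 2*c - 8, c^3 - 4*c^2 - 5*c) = 1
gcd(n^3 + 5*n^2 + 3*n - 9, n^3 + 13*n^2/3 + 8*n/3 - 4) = n + 3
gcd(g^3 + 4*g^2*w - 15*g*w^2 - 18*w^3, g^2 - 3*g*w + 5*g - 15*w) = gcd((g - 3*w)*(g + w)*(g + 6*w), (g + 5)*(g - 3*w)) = -g + 3*w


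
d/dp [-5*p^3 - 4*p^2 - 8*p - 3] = -15*p^2 - 8*p - 8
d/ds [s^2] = 2*s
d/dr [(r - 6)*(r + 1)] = 2*r - 5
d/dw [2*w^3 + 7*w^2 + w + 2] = 6*w^2 + 14*w + 1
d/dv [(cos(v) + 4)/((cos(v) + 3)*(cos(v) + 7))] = (cos(v)^2 + 8*cos(v) + 19)*sin(v)/((cos(v) + 3)^2*(cos(v) + 7)^2)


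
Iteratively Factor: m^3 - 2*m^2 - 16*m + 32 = (m - 2)*(m^2 - 16) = (m - 4)*(m - 2)*(m + 4)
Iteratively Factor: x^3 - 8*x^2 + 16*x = (x)*(x^2 - 8*x + 16) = x*(x - 4)*(x - 4)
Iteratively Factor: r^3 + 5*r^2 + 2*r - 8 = (r - 1)*(r^2 + 6*r + 8) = (r - 1)*(r + 4)*(r + 2)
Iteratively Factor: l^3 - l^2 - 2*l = (l)*(l^2 - l - 2) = l*(l + 1)*(l - 2)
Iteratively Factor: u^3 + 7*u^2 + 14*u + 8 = (u + 4)*(u^2 + 3*u + 2) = (u + 1)*(u + 4)*(u + 2)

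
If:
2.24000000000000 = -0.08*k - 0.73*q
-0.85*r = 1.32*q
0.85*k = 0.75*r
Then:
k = 4.95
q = -3.61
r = 5.61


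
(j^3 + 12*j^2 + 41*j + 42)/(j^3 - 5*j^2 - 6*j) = (j^3 + 12*j^2 + 41*j + 42)/(j*(j^2 - 5*j - 6))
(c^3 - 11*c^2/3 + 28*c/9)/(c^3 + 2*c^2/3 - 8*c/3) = (c - 7/3)/(c + 2)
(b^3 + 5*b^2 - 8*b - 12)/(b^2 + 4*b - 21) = (b^3 + 5*b^2 - 8*b - 12)/(b^2 + 4*b - 21)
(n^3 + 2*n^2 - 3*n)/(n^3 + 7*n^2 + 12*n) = (n - 1)/(n + 4)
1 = 1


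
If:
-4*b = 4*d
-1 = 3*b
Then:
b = -1/3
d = 1/3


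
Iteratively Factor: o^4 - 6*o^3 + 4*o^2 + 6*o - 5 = (o - 1)*(o^3 - 5*o^2 - o + 5) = (o - 5)*(o - 1)*(o^2 - 1) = (o - 5)*(o - 1)^2*(o + 1)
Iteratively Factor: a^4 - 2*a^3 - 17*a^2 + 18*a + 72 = (a - 4)*(a^3 + 2*a^2 - 9*a - 18) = (a - 4)*(a + 3)*(a^2 - a - 6) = (a - 4)*(a - 3)*(a + 3)*(a + 2)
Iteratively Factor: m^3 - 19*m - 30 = (m - 5)*(m^2 + 5*m + 6) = (m - 5)*(m + 2)*(m + 3)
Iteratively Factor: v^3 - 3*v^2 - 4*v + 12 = (v - 2)*(v^2 - v - 6) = (v - 2)*(v + 2)*(v - 3)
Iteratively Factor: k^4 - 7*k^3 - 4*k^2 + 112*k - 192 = (k + 4)*(k^3 - 11*k^2 + 40*k - 48) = (k - 3)*(k + 4)*(k^2 - 8*k + 16) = (k - 4)*(k - 3)*(k + 4)*(k - 4)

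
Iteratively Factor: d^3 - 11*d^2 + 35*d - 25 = (d - 1)*(d^2 - 10*d + 25) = (d - 5)*(d - 1)*(d - 5)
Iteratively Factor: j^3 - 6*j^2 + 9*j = (j - 3)*(j^2 - 3*j) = j*(j - 3)*(j - 3)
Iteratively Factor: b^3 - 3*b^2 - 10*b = (b - 5)*(b^2 + 2*b) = (b - 5)*(b + 2)*(b)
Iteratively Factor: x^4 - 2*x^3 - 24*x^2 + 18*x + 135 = (x + 3)*(x^3 - 5*x^2 - 9*x + 45) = (x + 3)^2*(x^2 - 8*x + 15) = (x - 3)*(x + 3)^2*(x - 5)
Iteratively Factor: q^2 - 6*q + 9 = (q - 3)*(q - 3)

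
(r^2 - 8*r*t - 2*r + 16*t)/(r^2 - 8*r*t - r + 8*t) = (r - 2)/(r - 1)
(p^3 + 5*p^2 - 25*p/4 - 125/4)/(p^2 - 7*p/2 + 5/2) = (2*p^2 + 15*p + 25)/(2*(p - 1))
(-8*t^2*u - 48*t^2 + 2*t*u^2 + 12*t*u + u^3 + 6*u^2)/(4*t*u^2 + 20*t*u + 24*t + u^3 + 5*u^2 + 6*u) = (-2*t*u - 12*t + u^2 + 6*u)/(u^2 + 5*u + 6)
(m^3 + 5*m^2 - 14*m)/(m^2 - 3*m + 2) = m*(m + 7)/(m - 1)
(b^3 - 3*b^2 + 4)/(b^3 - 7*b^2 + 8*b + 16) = (b^2 - 4*b + 4)/(b^2 - 8*b + 16)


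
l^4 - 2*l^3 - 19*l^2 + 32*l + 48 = (l - 4)*(l - 3)*(l + 1)*(l + 4)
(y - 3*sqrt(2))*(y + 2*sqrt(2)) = y^2 - sqrt(2)*y - 12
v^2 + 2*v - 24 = (v - 4)*(v + 6)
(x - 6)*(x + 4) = x^2 - 2*x - 24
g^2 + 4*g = g*(g + 4)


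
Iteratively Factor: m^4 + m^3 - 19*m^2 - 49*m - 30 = (m + 1)*(m^3 - 19*m - 30) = (m - 5)*(m + 1)*(m^2 + 5*m + 6) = (m - 5)*(m + 1)*(m + 2)*(m + 3)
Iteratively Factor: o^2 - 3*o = (o)*(o - 3)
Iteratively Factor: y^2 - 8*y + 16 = (y - 4)*(y - 4)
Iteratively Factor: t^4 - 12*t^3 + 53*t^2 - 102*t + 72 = (t - 4)*(t^3 - 8*t^2 + 21*t - 18) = (t - 4)*(t - 3)*(t^2 - 5*t + 6) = (t - 4)*(t - 3)*(t - 2)*(t - 3)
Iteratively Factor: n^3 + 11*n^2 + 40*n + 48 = (n + 4)*(n^2 + 7*n + 12) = (n + 3)*(n + 4)*(n + 4)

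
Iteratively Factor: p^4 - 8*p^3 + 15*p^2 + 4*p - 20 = (p - 2)*(p^3 - 6*p^2 + 3*p + 10) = (p - 2)*(p + 1)*(p^2 - 7*p + 10) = (p - 2)^2*(p + 1)*(p - 5)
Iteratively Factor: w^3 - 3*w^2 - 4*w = (w - 4)*(w^2 + w) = (w - 4)*(w + 1)*(w)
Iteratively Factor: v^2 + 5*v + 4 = (v + 1)*(v + 4)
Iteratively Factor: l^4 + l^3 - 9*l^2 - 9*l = (l - 3)*(l^3 + 4*l^2 + 3*l) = (l - 3)*(l + 3)*(l^2 + l) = l*(l - 3)*(l + 3)*(l + 1)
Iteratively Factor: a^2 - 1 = (a - 1)*(a + 1)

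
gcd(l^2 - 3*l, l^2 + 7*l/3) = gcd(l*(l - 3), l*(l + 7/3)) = l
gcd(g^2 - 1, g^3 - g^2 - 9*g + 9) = g - 1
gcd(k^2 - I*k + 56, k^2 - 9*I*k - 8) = k - 8*I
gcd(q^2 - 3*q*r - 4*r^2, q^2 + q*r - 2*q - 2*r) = q + r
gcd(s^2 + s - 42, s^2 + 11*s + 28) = s + 7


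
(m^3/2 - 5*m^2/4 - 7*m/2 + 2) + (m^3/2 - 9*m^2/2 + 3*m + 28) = m^3 - 23*m^2/4 - m/2 + 30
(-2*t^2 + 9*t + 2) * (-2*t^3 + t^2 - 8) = 4*t^5 - 20*t^4 + 5*t^3 + 18*t^2 - 72*t - 16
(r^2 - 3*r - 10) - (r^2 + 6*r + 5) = -9*r - 15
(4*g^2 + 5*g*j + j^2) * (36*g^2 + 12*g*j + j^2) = 144*g^4 + 228*g^3*j + 100*g^2*j^2 + 17*g*j^3 + j^4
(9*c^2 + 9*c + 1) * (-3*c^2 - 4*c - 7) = -27*c^4 - 63*c^3 - 102*c^2 - 67*c - 7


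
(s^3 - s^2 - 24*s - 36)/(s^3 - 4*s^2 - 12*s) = (s + 3)/s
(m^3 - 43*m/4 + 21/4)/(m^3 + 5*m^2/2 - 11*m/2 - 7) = (m^2 - 7*m/2 + 3/2)/(m^2 - m - 2)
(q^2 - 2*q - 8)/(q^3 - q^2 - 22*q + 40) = (q + 2)/(q^2 + 3*q - 10)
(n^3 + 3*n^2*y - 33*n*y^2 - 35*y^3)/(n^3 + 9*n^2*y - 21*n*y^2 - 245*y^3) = (n + y)/(n + 7*y)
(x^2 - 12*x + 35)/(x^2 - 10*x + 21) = (x - 5)/(x - 3)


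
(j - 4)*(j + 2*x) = j^2 + 2*j*x - 4*j - 8*x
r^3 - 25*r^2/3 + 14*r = r*(r - 6)*(r - 7/3)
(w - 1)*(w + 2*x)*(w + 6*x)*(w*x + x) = w^4*x + 8*w^3*x^2 + 12*w^2*x^3 - w^2*x - 8*w*x^2 - 12*x^3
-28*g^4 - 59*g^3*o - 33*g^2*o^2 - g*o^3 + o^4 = (-7*g + o)*(g + o)^2*(4*g + o)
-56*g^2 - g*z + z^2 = (-8*g + z)*(7*g + z)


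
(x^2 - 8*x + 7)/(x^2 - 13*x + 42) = (x - 1)/(x - 6)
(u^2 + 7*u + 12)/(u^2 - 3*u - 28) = (u + 3)/(u - 7)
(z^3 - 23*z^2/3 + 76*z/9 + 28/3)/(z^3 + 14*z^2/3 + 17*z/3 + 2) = (z^2 - 25*z/3 + 14)/(z^2 + 4*z + 3)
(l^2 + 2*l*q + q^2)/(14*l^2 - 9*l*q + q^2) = (l^2 + 2*l*q + q^2)/(14*l^2 - 9*l*q + q^2)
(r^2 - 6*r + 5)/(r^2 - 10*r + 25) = (r - 1)/(r - 5)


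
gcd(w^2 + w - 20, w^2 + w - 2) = 1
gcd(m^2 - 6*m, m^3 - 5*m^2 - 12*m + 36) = m - 6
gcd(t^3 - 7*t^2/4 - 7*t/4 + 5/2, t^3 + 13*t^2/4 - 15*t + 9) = t - 2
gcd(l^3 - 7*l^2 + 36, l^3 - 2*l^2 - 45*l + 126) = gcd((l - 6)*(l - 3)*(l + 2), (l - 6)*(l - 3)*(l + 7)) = l^2 - 9*l + 18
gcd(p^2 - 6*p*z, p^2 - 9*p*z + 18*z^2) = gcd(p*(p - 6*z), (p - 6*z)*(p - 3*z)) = -p + 6*z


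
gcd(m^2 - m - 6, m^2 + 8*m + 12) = m + 2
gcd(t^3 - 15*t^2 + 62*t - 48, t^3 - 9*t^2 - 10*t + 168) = t - 6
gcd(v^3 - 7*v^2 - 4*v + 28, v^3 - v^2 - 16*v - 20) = v + 2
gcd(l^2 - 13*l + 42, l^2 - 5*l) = 1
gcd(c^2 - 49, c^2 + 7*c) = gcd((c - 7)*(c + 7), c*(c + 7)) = c + 7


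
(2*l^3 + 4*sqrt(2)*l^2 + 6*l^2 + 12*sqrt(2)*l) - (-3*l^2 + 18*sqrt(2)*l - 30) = 2*l^3 + 4*sqrt(2)*l^2 + 9*l^2 - 6*sqrt(2)*l + 30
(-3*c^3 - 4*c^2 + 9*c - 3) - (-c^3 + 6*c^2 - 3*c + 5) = -2*c^3 - 10*c^2 + 12*c - 8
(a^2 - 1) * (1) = a^2 - 1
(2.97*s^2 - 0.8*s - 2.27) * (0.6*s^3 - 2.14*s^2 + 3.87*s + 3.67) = 1.782*s^5 - 6.8358*s^4 + 11.8439*s^3 + 12.6617*s^2 - 11.7209*s - 8.3309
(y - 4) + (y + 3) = 2*y - 1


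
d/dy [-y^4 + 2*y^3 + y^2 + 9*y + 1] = -4*y^3 + 6*y^2 + 2*y + 9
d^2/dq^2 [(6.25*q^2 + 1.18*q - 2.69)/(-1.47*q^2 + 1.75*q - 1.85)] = (1.4210854715202e-14*q^4 - 37.255974*q^3 + 136.858176*q^2 - 22.26609*q - 48.57641)/(3.176523*q^6 - 11.344725*q^5 + 25.49862*q^4 - 33.914125*q^3 + 32.0901*q^2 - 17.968125*q + 6.331625)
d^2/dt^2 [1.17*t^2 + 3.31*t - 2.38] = 2.34000000000000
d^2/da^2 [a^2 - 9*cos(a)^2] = 20 - 36*sin(a)^2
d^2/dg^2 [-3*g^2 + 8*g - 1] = -6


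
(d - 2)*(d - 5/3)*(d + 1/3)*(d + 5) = d^4 + 5*d^3/3 - 131*d^2/9 + 35*d/3 + 50/9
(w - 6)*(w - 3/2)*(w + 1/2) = w^3 - 7*w^2 + 21*w/4 + 9/2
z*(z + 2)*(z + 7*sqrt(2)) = z^3 + 2*z^2 + 7*sqrt(2)*z^2 + 14*sqrt(2)*z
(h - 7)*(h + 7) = h^2 - 49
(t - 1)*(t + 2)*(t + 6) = t^3 + 7*t^2 + 4*t - 12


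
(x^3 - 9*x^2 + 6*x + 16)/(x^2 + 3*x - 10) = (x^2 - 7*x - 8)/(x + 5)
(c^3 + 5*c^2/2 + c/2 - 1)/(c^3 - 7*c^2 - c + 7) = (c^2 + 3*c/2 - 1)/(c^2 - 8*c + 7)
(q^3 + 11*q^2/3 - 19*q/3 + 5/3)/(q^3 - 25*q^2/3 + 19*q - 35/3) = (3*q^2 + 14*q - 5)/(3*q^2 - 22*q + 35)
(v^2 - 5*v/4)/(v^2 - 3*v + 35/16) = 4*v/(4*v - 7)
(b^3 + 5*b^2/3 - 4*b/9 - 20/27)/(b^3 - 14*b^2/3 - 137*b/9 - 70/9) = (b - 2/3)/(b - 7)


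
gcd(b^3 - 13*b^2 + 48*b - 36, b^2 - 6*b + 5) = b - 1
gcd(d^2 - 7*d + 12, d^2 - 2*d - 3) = d - 3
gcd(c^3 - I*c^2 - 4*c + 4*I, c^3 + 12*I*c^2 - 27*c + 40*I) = c - I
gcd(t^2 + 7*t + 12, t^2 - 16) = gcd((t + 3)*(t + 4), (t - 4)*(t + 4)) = t + 4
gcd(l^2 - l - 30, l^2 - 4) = 1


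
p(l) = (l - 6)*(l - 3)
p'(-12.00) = -33.00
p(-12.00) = 270.00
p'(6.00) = 3.00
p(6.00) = 0.00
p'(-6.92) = -22.84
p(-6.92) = 128.17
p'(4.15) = -0.70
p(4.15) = -2.13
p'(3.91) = -1.18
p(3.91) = -1.90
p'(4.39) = -0.22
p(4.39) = -2.24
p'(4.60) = 0.20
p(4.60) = -2.24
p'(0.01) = -8.98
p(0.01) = 17.91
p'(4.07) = -0.86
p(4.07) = -2.07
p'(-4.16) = -17.32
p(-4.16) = 72.75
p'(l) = 2*l - 9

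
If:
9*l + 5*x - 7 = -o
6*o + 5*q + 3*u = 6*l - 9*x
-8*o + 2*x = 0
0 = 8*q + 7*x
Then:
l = 7/9 - 7*x/12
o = x/4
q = -7*x/8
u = 14/9 - 77*x/24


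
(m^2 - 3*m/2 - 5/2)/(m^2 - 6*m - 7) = (m - 5/2)/(m - 7)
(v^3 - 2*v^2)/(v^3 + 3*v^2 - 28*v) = v*(v - 2)/(v^2 + 3*v - 28)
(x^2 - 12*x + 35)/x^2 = 1 - 12/x + 35/x^2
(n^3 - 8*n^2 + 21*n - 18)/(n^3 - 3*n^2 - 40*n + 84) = (n^2 - 6*n + 9)/(n^2 - n - 42)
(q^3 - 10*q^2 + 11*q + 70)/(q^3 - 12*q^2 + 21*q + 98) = (q - 5)/(q - 7)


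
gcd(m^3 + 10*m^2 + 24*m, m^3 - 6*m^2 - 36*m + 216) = m + 6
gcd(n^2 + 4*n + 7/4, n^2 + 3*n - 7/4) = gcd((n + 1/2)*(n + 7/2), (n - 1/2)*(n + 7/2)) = n + 7/2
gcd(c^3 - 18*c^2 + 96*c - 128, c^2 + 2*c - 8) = c - 2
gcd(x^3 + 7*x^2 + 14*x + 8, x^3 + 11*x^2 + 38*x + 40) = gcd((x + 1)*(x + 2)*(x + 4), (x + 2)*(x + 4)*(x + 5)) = x^2 + 6*x + 8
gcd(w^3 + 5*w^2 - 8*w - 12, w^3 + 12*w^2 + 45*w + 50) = 1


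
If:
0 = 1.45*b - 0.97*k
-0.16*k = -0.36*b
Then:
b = 0.00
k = 0.00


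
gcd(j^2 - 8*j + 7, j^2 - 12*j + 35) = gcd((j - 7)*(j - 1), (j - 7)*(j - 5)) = j - 7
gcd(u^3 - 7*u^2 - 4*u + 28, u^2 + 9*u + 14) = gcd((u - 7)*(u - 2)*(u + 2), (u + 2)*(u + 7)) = u + 2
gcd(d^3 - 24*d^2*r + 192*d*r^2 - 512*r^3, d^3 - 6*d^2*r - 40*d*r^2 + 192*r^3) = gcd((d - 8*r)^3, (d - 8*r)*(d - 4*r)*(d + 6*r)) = -d + 8*r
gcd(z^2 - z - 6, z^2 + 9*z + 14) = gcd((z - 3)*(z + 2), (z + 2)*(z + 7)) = z + 2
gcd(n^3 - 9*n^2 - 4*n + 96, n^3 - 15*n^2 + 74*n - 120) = n - 4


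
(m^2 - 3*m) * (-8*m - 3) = -8*m^3 + 21*m^2 + 9*m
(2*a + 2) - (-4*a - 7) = 6*a + 9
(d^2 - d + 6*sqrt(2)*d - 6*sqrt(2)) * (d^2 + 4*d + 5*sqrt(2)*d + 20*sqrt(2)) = d^4 + 3*d^3 + 11*sqrt(2)*d^3 + 33*sqrt(2)*d^2 + 56*d^2 - 44*sqrt(2)*d + 180*d - 240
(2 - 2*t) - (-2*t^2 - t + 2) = 2*t^2 - t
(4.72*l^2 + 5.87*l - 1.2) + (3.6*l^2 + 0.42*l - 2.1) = 8.32*l^2 + 6.29*l - 3.3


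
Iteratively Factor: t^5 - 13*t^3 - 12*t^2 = (t + 3)*(t^4 - 3*t^3 - 4*t^2) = t*(t + 3)*(t^3 - 3*t^2 - 4*t) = t*(t - 4)*(t + 3)*(t^2 + t) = t*(t - 4)*(t + 1)*(t + 3)*(t)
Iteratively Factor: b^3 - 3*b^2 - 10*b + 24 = (b - 2)*(b^2 - b - 12) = (b - 2)*(b + 3)*(b - 4)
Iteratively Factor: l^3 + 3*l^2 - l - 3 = (l + 3)*(l^2 - 1) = (l - 1)*(l + 3)*(l + 1)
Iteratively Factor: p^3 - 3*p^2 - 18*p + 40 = (p - 5)*(p^2 + 2*p - 8) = (p - 5)*(p - 2)*(p + 4)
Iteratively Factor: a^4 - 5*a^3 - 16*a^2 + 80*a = (a - 4)*(a^3 - a^2 - 20*a) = a*(a - 4)*(a^2 - a - 20) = a*(a - 5)*(a - 4)*(a + 4)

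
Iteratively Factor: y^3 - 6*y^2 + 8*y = (y)*(y^2 - 6*y + 8) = y*(y - 4)*(y - 2)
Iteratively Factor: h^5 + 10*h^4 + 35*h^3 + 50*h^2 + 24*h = (h + 4)*(h^4 + 6*h^3 + 11*h^2 + 6*h) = (h + 1)*(h + 4)*(h^3 + 5*h^2 + 6*h) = (h + 1)*(h + 3)*(h + 4)*(h^2 + 2*h) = (h + 1)*(h + 2)*(h + 3)*(h + 4)*(h)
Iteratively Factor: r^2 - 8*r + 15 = (r - 3)*(r - 5)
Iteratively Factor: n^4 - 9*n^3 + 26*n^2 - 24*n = (n)*(n^3 - 9*n^2 + 26*n - 24) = n*(n - 2)*(n^2 - 7*n + 12) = n*(n - 4)*(n - 2)*(n - 3)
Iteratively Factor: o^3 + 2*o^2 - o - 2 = (o + 1)*(o^2 + o - 2) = (o - 1)*(o + 1)*(o + 2)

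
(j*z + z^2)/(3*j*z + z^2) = (j + z)/(3*j + z)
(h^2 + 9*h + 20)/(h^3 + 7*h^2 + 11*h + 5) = (h + 4)/(h^2 + 2*h + 1)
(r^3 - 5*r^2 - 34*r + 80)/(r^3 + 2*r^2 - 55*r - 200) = (r - 2)/(r + 5)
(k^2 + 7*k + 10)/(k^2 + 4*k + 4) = (k + 5)/(k + 2)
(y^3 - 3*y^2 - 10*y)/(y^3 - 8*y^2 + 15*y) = (y + 2)/(y - 3)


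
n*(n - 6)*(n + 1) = n^3 - 5*n^2 - 6*n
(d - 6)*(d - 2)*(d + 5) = d^3 - 3*d^2 - 28*d + 60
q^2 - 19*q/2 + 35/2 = (q - 7)*(q - 5/2)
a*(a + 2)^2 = a^3 + 4*a^2 + 4*a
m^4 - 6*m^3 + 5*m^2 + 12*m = m*(m - 4)*(m - 3)*(m + 1)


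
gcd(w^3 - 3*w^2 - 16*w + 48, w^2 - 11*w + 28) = w - 4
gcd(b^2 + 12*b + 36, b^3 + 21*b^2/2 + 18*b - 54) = b^2 + 12*b + 36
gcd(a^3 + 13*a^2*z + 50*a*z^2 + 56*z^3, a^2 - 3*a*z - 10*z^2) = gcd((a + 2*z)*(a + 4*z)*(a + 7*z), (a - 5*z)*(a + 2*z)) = a + 2*z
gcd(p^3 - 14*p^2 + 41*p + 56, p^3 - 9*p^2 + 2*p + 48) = p - 8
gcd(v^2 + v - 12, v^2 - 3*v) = v - 3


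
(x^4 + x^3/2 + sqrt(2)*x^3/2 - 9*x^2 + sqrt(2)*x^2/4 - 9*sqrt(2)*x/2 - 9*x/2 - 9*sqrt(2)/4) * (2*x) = 2*x^5 + x^4 + sqrt(2)*x^4 - 18*x^3 + sqrt(2)*x^3/2 - 9*sqrt(2)*x^2 - 9*x^2 - 9*sqrt(2)*x/2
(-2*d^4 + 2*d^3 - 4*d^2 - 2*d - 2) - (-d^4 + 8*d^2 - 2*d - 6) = -d^4 + 2*d^3 - 12*d^2 + 4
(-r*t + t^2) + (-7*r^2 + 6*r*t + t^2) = -7*r^2 + 5*r*t + 2*t^2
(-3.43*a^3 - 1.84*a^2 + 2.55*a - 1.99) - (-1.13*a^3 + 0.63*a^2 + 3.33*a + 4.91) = -2.3*a^3 - 2.47*a^2 - 0.78*a - 6.9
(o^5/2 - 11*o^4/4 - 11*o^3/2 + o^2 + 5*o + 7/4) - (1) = o^5/2 - 11*o^4/4 - 11*o^3/2 + o^2 + 5*o + 3/4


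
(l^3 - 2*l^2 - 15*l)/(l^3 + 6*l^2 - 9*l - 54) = l*(l - 5)/(l^2 + 3*l - 18)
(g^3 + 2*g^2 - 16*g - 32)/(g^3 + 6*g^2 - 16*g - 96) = (g + 2)/(g + 6)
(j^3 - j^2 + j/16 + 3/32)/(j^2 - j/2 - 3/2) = (-32*j^3 + 32*j^2 - 2*j - 3)/(16*(-2*j^2 + j + 3))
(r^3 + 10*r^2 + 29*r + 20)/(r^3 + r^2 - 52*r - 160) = (r + 1)/(r - 8)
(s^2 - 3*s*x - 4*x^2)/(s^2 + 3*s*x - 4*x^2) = (s^2 - 3*s*x - 4*x^2)/(s^2 + 3*s*x - 4*x^2)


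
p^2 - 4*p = p*(p - 4)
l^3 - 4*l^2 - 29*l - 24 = (l - 8)*(l + 1)*(l + 3)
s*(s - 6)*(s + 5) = s^3 - s^2 - 30*s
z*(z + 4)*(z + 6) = z^3 + 10*z^2 + 24*z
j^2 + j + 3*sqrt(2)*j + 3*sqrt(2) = (j + 1)*(j + 3*sqrt(2))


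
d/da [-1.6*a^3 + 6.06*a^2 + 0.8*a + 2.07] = -4.8*a^2 + 12.12*a + 0.8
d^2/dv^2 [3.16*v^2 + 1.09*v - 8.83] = 6.32000000000000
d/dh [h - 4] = 1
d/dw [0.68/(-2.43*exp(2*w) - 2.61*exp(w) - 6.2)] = (3.3048*exp(w) + 1.7748)*exp(w)/(2.43*exp(2*w) + 2.61*exp(w) + 6.2)^2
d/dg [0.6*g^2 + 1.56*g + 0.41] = 1.2*g + 1.56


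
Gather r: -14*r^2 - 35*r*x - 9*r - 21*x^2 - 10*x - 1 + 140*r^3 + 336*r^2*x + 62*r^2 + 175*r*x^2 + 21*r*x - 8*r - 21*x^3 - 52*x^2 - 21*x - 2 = 140*r^3 + r^2*(336*x + 48) + r*(175*x^2 - 14*x - 17) - 21*x^3 - 73*x^2 - 31*x - 3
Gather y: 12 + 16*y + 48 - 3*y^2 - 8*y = -3*y^2 + 8*y + 60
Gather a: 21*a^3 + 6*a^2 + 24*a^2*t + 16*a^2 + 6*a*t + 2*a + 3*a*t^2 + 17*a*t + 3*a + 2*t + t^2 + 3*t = 21*a^3 + a^2*(24*t + 22) + a*(3*t^2 + 23*t + 5) + t^2 + 5*t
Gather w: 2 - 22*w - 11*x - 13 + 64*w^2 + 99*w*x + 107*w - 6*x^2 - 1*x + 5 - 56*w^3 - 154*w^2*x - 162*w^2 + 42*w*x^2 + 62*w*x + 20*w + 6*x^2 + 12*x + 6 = -56*w^3 + w^2*(-154*x - 98) + w*(42*x^2 + 161*x + 105)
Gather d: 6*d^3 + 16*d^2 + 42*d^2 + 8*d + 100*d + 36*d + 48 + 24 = 6*d^3 + 58*d^2 + 144*d + 72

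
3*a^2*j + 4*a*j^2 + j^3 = j*(a + j)*(3*a + j)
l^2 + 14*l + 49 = (l + 7)^2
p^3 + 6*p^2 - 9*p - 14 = (p - 2)*(p + 1)*(p + 7)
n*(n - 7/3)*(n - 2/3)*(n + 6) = n^4 + 3*n^3 - 148*n^2/9 + 28*n/3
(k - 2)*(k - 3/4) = k^2 - 11*k/4 + 3/2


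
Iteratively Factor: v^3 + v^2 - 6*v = (v - 2)*(v^2 + 3*v) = v*(v - 2)*(v + 3)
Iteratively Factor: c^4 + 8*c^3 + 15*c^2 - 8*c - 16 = (c + 1)*(c^3 + 7*c^2 + 8*c - 16) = (c + 1)*(c + 4)*(c^2 + 3*c - 4) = (c - 1)*(c + 1)*(c + 4)*(c + 4)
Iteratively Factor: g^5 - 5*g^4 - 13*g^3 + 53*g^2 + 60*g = (g - 4)*(g^4 - g^3 - 17*g^2 - 15*g) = (g - 5)*(g - 4)*(g^3 + 4*g^2 + 3*g) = (g - 5)*(g - 4)*(g + 3)*(g^2 + g) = g*(g - 5)*(g - 4)*(g + 3)*(g + 1)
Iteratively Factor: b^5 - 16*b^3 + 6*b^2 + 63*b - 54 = (b + 3)*(b^4 - 3*b^3 - 7*b^2 + 27*b - 18) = (b - 2)*(b + 3)*(b^3 - b^2 - 9*b + 9) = (b - 3)*(b - 2)*(b + 3)*(b^2 + 2*b - 3) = (b - 3)*(b - 2)*(b + 3)^2*(b - 1)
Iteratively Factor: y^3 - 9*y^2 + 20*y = (y - 5)*(y^2 - 4*y) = y*(y - 5)*(y - 4)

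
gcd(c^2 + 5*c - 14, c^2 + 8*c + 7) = c + 7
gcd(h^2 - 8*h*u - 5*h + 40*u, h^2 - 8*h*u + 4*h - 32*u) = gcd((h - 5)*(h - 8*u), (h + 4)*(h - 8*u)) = -h + 8*u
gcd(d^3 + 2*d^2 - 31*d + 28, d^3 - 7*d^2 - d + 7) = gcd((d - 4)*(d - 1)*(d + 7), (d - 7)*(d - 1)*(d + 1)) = d - 1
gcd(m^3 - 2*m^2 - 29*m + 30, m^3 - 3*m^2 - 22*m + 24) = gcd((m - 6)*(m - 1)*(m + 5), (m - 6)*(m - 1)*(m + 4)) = m^2 - 7*m + 6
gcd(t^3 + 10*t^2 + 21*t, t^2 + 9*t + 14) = t + 7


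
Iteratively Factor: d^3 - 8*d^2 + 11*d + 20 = (d + 1)*(d^2 - 9*d + 20) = (d - 5)*(d + 1)*(d - 4)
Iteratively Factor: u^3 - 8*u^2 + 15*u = (u - 3)*(u^2 - 5*u) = (u - 5)*(u - 3)*(u)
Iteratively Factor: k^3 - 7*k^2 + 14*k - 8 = (k - 1)*(k^2 - 6*k + 8) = (k - 4)*(k - 1)*(k - 2)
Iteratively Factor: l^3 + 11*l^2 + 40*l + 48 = (l + 3)*(l^2 + 8*l + 16) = (l + 3)*(l + 4)*(l + 4)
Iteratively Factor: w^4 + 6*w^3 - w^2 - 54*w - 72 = (w + 3)*(w^3 + 3*w^2 - 10*w - 24) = (w + 2)*(w + 3)*(w^2 + w - 12) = (w - 3)*(w + 2)*(w + 3)*(w + 4)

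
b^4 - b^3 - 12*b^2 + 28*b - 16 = (b - 2)^2*(b - 1)*(b + 4)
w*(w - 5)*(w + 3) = w^3 - 2*w^2 - 15*w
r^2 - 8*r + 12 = (r - 6)*(r - 2)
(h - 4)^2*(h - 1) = h^3 - 9*h^2 + 24*h - 16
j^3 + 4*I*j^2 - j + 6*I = (j - I)*(j + 2*I)*(j + 3*I)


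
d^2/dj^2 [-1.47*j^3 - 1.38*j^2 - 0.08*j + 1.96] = -8.82*j - 2.76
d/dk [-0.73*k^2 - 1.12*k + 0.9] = -1.46*k - 1.12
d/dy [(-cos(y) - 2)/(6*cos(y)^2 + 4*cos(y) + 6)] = (3*sin(y)^2 - 12*cos(y) - 4)*sin(y)/(2*(-3*sin(y)^2 + 2*cos(y) + 6)^2)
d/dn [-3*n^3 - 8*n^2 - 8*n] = -9*n^2 - 16*n - 8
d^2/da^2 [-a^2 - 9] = -2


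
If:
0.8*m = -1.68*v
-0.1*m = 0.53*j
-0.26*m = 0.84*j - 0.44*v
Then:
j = 0.00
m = 0.00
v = 0.00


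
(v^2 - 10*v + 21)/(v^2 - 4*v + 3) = (v - 7)/(v - 1)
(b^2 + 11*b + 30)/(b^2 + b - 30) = (b + 5)/(b - 5)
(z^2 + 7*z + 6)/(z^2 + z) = (z + 6)/z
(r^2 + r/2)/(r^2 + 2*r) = (r + 1/2)/(r + 2)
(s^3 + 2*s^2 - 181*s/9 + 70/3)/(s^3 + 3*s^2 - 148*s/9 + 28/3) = (3*s - 5)/(3*s - 2)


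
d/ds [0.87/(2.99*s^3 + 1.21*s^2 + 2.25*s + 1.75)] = (-7.8039*s^2 - 2.1054*s - 1.9575)/(2.99*s^3 + 1.21*s^2 + 2.25*s + 1.75)^2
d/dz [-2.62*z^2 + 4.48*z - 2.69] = 4.48 - 5.24*z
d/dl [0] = 0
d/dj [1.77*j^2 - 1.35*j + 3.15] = 3.54*j - 1.35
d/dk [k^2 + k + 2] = 2*k + 1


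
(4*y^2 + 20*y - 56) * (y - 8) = 4*y^3 - 12*y^2 - 216*y + 448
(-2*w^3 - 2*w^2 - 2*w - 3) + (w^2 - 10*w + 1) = -2*w^3 - w^2 - 12*w - 2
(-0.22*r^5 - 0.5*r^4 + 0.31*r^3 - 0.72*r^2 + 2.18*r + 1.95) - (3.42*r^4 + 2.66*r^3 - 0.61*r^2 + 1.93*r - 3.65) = -0.22*r^5 - 3.92*r^4 - 2.35*r^3 - 0.11*r^2 + 0.25*r + 5.6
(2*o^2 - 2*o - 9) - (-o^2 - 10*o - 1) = 3*o^2 + 8*o - 8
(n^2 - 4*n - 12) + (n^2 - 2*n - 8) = 2*n^2 - 6*n - 20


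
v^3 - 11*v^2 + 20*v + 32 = (v - 8)*(v - 4)*(v + 1)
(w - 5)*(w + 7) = w^2 + 2*w - 35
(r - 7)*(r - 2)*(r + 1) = r^3 - 8*r^2 + 5*r + 14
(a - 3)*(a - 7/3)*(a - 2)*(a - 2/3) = a^4 - 8*a^3 + 203*a^2/9 - 232*a/9 + 28/3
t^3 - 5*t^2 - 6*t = t*(t - 6)*(t + 1)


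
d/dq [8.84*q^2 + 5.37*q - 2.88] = 17.68*q + 5.37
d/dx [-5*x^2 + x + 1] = 1 - 10*x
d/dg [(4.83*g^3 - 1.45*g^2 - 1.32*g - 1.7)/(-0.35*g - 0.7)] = (-3.381*g^3 - 9.6355*g^2 + 2.03*g + 0.329)/(0.1225*g^2 + 0.49*g + 0.49)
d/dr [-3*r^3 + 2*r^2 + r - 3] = -9*r^2 + 4*r + 1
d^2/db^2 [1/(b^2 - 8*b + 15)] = 2*(-b^2 + 8*b + 4*(b - 4)^2 - 15)/(b^2 - 8*b + 15)^3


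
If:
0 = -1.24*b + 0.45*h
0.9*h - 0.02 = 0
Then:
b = 0.01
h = 0.02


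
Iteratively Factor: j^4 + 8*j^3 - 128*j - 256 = (j - 4)*(j^3 + 12*j^2 + 48*j + 64) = (j - 4)*(j + 4)*(j^2 + 8*j + 16) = (j - 4)*(j + 4)^2*(j + 4)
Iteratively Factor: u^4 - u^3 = (u - 1)*(u^3) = u*(u - 1)*(u^2) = u^2*(u - 1)*(u)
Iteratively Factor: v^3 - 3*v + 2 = (v + 2)*(v^2 - 2*v + 1) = (v - 1)*(v + 2)*(v - 1)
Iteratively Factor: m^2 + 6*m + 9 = (m + 3)*(m + 3)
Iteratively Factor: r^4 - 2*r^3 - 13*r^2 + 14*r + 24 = (r + 3)*(r^3 - 5*r^2 + 2*r + 8) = (r - 4)*(r + 3)*(r^2 - r - 2) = (r - 4)*(r + 1)*(r + 3)*(r - 2)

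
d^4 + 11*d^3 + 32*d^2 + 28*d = d*(d + 2)^2*(d + 7)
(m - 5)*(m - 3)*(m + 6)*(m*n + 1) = m^4*n - 2*m^3*n + m^3 - 33*m^2*n - 2*m^2 + 90*m*n - 33*m + 90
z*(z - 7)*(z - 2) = z^3 - 9*z^2 + 14*z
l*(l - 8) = l^2 - 8*l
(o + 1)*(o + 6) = o^2 + 7*o + 6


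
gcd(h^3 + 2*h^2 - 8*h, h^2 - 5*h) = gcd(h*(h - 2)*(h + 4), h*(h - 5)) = h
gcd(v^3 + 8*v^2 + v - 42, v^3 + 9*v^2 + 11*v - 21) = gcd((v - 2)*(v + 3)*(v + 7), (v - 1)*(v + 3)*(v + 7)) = v^2 + 10*v + 21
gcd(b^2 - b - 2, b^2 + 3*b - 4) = 1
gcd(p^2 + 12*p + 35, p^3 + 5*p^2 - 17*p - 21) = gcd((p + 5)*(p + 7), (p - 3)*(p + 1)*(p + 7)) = p + 7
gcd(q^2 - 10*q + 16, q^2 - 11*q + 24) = q - 8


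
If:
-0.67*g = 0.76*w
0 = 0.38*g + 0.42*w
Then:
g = 0.00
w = 0.00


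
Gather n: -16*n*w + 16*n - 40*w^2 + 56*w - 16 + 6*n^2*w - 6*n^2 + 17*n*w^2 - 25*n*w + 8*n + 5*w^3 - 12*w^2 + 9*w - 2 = n^2*(6*w - 6) + n*(17*w^2 - 41*w + 24) + 5*w^3 - 52*w^2 + 65*w - 18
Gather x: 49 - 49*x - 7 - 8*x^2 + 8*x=-8*x^2 - 41*x + 42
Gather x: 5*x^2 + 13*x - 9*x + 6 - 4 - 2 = 5*x^2 + 4*x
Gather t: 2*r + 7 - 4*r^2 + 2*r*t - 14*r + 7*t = -4*r^2 - 12*r + t*(2*r + 7) + 7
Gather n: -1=-1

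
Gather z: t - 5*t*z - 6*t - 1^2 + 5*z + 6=-5*t + z*(5 - 5*t) + 5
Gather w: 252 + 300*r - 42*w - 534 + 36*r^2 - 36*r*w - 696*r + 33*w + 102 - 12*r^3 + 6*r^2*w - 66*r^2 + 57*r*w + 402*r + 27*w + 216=-12*r^3 - 30*r^2 + 6*r + w*(6*r^2 + 21*r + 18) + 36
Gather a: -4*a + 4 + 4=8 - 4*a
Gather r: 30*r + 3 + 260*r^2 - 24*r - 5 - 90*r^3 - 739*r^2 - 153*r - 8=-90*r^3 - 479*r^2 - 147*r - 10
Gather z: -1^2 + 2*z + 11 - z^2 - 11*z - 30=-z^2 - 9*z - 20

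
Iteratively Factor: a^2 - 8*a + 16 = (a - 4)*(a - 4)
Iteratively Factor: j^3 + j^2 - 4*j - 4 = (j + 1)*(j^2 - 4) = (j - 2)*(j + 1)*(j + 2)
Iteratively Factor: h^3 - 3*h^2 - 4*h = (h - 4)*(h^2 + h) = (h - 4)*(h + 1)*(h)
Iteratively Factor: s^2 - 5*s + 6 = (s - 2)*(s - 3)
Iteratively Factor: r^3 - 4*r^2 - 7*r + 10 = (r - 1)*(r^2 - 3*r - 10) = (r - 5)*(r - 1)*(r + 2)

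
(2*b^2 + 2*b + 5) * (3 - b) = -2*b^3 + 4*b^2 + b + 15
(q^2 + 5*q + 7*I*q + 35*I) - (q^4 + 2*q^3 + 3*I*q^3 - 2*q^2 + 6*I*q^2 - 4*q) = -q^4 - 2*q^3 - 3*I*q^3 + 3*q^2 - 6*I*q^2 + 9*q + 7*I*q + 35*I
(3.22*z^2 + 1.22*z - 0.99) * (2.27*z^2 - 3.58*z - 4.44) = 7.3094*z^4 - 8.7582*z^3 - 20.9117*z^2 - 1.8726*z + 4.3956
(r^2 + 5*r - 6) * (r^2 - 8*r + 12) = r^4 - 3*r^3 - 34*r^2 + 108*r - 72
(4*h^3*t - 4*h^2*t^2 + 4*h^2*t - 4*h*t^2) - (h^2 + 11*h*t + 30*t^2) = 4*h^3*t - 4*h^2*t^2 + 4*h^2*t - h^2 - 4*h*t^2 - 11*h*t - 30*t^2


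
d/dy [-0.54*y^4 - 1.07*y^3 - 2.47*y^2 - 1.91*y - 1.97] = -2.16*y^3 - 3.21*y^2 - 4.94*y - 1.91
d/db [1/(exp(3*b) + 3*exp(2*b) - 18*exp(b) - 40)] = 3*(-exp(2*b) - 2*exp(b) + 6)*exp(b)/(exp(3*b) + 3*exp(2*b) - 18*exp(b) - 40)^2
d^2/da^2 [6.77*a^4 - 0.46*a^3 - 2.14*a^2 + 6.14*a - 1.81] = 81.24*a^2 - 2.76*a - 4.28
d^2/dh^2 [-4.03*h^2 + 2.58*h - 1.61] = -8.06000000000000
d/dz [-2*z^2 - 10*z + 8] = -4*z - 10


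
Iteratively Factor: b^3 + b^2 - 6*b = (b + 3)*(b^2 - 2*b) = b*(b + 3)*(b - 2)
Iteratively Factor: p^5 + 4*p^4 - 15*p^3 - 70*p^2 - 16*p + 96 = (p + 2)*(p^4 + 2*p^3 - 19*p^2 - 32*p + 48) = (p - 1)*(p + 2)*(p^3 + 3*p^2 - 16*p - 48) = (p - 1)*(p + 2)*(p + 4)*(p^2 - p - 12) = (p - 4)*(p - 1)*(p + 2)*(p + 4)*(p + 3)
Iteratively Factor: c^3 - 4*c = (c + 2)*(c^2 - 2*c) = (c - 2)*(c + 2)*(c)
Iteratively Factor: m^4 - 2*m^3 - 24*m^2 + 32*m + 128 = (m + 2)*(m^3 - 4*m^2 - 16*m + 64) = (m + 2)*(m + 4)*(m^2 - 8*m + 16) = (m - 4)*(m + 2)*(m + 4)*(m - 4)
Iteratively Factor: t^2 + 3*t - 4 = (t - 1)*(t + 4)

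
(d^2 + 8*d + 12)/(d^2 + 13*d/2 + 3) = 2*(d + 2)/(2*d + 1)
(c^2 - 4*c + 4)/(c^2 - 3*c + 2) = (c - 2)/(c - 1)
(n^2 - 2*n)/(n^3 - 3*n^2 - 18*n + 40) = n/(n^2 - n - 20)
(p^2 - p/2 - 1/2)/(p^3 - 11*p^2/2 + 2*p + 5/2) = 1/(p - 5)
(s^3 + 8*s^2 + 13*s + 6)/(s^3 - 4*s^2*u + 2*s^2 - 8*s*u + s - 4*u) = (s + 6)/(s - 4*u)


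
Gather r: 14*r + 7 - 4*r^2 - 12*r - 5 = -4*r^2 + 2*r + 2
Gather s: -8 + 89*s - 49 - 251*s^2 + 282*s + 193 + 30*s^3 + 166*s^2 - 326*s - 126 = 30*s^3 - 85*s^2 + 45*s + 10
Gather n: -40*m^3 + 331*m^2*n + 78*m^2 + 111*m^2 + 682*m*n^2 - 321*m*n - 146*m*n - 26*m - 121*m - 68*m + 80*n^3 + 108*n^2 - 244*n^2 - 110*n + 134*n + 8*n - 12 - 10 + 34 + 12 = -40*m^3 + 189*m^2 - 215*m + 80*n^3 + n^2*(682*m - 136) + n*(331*m^2 - 467*m + 32) + 24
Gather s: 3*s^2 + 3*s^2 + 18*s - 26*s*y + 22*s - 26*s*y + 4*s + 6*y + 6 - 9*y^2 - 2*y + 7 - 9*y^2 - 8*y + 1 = 6*s^2 + s*(44 - 52*y) - 18*y^2 - 4*y + 14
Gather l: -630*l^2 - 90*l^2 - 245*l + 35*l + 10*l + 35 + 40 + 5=-720*l^2 - 200*l + 80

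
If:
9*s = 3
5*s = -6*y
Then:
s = 1/3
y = -5/18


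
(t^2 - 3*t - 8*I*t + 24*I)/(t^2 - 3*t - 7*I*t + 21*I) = (t - 8*I)/(t - 7*I)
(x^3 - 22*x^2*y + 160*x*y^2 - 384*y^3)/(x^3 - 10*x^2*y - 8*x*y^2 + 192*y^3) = (x - 8*y)/(x + 4*y)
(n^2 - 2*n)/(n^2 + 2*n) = (n - 2)/(n + 2)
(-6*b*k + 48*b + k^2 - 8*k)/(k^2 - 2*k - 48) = (-6*b + k)/(k + 6)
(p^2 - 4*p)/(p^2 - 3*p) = (p - 4)/(p - 3)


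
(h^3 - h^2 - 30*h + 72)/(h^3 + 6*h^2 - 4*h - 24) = (h^2 - 7*h + 12)/(h^2 - 4)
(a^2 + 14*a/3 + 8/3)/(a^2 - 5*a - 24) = (3*a^2 + 14*a + 8)/(3*(a^2 - 5*a - 24))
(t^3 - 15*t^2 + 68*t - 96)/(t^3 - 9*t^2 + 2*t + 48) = (t - 4)/(t + 2)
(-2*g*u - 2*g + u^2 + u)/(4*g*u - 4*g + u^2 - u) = (-2*g*u - 2*g + u^2 + u)/(4*g*u - 4*g + u^2 - u)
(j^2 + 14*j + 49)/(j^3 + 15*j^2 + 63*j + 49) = 1/(j + 1)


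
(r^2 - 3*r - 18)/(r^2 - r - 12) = (r - 6)/(r - 4)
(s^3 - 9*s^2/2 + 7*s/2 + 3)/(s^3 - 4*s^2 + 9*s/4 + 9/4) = 2*(s - 2)/(2*s - 3)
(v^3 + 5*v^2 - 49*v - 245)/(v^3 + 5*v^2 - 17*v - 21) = (v^2 - 2*v - 35)/(v^2 - 2*v - 3)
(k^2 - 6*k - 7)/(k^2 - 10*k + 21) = (k + 1)/(k - 3)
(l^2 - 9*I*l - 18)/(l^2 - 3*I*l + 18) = (l - 3*I)/(l + 3*I)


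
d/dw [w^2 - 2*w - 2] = 2*w - 2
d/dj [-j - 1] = -1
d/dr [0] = 0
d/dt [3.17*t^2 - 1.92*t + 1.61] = 6.34*t - 1.92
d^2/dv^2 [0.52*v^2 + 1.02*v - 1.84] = 1.04000000000000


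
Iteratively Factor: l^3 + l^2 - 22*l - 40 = (l + 2)*(l^2 - l - 20) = (l + 2)*(l + 4)*(l - 5)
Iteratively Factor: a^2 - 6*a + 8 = (a - 4)*(a - 2)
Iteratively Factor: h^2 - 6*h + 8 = (h - 4)*(h - 2)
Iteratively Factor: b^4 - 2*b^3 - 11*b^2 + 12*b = (b - 1)*(b^3 - b^2 - 12*b) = b*(b - 1)*(b^2 - b - 12) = b*(b - 1)*(b + 3)*(b - 4)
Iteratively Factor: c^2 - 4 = (c + 2)*(c - 2)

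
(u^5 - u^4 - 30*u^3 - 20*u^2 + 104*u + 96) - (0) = u^5 - u^4 - 30*u^3 - 20*u^2 + 104*u + 96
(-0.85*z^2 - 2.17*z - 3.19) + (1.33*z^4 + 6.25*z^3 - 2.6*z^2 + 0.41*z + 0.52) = 1.33*z^4 + 6.25*z^3 - 3.45*z^2 - 1.76*z - 2.67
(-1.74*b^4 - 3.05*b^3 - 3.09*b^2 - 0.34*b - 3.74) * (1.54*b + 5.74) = -2.6796*b^5 - 14.6846*b^4 - 22.2656*b^3 - 18.2602*b^2 - 7.7112*b - 21.4676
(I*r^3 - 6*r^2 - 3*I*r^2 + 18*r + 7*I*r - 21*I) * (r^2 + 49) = I*r^5 - 6*r^4 - 3*I*r^4 + 18*r^3 + 56*I*r^3 - 294*r^2 - 168*I*r^2 + 882*r + 343*I*r - 1029*I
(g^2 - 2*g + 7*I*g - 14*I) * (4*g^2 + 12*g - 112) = 4*g^4 + 4*g^3 + 28*I*g^3 - 136*g^2 + 28*I*g^2 + 224*g - 952*I*g + 1568*I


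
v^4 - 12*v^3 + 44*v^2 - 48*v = v*(v - 6)*(v - 4)*(v - 2)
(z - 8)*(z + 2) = z^2 - 6*z - 16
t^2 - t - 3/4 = (t - 3/2)*(t + 1/2)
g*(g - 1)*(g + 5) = g^3 + 4*g^2 - 5*g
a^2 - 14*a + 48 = (a - 8)*(a - 6)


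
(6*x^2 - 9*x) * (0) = 0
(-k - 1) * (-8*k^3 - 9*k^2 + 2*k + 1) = 8*k^4 + 17*k^3 + 7*k^2 - 3*k - 1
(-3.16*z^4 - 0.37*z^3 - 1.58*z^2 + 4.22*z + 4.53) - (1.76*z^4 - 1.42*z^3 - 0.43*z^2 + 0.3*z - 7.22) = -4.92*z^4 + 1.05*z^3 - 1.15*z^2 + 3.92*z + 11.75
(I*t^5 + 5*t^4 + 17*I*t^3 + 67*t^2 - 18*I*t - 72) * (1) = I*t^5 + 5*t^4 + 17*I*t^3 + 67*t^2 - 18*I*t - 72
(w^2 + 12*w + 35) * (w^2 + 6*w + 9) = w^4 + 18*w^3 + 116*w^2 + 318*w + 315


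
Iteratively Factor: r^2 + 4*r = (r + 4)*(r)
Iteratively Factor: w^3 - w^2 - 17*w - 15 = (w + 1)*(w^2 - 2*w - 15) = (w + 1)*(w + 3)*(w - 5)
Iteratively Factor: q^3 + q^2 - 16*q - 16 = (q - 4)*(q^2 + 5*q + 4) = (q - 4)*(q + 1)*(q + 4)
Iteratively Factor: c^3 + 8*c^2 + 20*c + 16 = (c + 2)*(c^2 + 6*c + 8) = (c + 2)^2*(c + 4)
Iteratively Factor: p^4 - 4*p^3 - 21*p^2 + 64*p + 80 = (p + 1)*(p^3 - 5*p^2 - 16*p + 80) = (p - 5)*(p + 1)*(p^2 - 16) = (p - 5)*(p - 4)*(p + 1)*(p + 4)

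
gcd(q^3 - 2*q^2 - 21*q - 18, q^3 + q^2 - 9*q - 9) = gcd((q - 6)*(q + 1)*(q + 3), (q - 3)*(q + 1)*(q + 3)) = q^2 + 4*q + 3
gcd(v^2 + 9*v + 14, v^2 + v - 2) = v + 2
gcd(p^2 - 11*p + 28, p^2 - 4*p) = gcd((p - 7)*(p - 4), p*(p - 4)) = p - 4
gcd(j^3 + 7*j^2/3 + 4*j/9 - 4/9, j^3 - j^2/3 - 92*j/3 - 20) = j + 2/3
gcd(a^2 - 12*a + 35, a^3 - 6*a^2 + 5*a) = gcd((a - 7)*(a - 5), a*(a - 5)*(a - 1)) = a - 5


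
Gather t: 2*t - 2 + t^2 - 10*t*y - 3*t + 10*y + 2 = t^2 + t*(-10*y - 1) + 10*y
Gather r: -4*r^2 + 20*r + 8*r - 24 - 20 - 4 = -4*r^2 + 28*r - 48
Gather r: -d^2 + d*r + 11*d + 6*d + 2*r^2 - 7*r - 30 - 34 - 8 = -d^2 + 17*d + 2*r^2 + r*(d - 7) - 72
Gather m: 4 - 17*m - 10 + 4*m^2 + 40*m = 4*m^2 + 23*m - 6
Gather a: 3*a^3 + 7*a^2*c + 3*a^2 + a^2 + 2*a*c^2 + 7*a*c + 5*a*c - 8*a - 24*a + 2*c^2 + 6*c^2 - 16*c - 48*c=3*a^3 + a^2*(7*c + 4) + a*(2*c^2 + 12*c - 32) + 8*c^2 - 64*c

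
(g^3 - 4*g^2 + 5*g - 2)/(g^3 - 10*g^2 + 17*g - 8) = (g - 2)/(g - 8)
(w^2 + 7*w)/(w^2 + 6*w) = (w + 7)/(w + 6)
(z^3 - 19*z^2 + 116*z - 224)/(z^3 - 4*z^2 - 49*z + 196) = (z - 8)/(z + 7)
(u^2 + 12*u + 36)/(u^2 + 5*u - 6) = (u + 6)/(u - 1)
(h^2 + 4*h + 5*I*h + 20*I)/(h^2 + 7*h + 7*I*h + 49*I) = (h^2 + h*(4 + 5*I) + 20*I)/(h^2 + 7*h*(1 + I) + 49*I)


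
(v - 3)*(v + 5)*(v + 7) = v^3 + 9*v^2 - v - 105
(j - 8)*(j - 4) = j^2 - 12*j + 32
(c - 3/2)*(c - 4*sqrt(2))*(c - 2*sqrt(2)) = c^3 - 6*sqrt(2)*c^2 - 3*c^2/2 + 9*sqrt(2)*c + 16*c - 24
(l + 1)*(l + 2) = l^2 + 3*l + 2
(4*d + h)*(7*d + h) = 28*d^2 + 11*d*h + h^2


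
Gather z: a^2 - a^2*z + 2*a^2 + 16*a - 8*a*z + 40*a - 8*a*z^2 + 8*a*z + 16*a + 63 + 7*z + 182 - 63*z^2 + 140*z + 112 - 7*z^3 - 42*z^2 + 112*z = 3*a^2 + 72*a - 7*z^3 + z^2*(-8*a - 105) + z*(259 - a^2) + 357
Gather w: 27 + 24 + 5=56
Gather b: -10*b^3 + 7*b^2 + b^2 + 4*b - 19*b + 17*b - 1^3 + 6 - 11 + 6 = -10*b^3 + 8*b^2 + 2*b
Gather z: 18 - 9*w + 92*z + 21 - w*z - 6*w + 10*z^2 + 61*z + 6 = -15*w + 10*z^2 + z*(153 - w) + 45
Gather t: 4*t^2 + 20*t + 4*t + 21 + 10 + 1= 4*t^2 + 24*t + 32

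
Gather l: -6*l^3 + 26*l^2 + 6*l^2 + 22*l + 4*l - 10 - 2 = -6*l^3 + 32*l^2 + 26*l - 12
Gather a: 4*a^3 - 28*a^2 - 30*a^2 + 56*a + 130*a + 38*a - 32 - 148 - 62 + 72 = 4*a^3 - 58*a^2 + 224*a - 170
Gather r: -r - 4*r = -5*r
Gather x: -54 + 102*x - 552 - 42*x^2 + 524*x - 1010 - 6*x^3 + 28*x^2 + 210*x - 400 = -6*x^3 - 14*x^2 + 836*x - 2016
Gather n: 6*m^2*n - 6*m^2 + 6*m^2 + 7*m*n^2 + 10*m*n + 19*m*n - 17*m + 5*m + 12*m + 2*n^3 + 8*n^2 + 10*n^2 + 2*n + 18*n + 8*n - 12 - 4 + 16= 2*n^3 + n^2*(7*m + 18) + n*(6*m^2 + 29*m + 28)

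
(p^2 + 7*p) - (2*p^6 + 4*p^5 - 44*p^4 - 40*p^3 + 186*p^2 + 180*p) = -2*p^6 - 4*p^5 + 44*p^4 + 40*p^3 - 185*p^2 - 173*p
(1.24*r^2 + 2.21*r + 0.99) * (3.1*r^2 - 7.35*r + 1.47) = 3.844*r^4 - 2.263*r^3 - 11.3517*r^2 - 4.0278*r + 1.4553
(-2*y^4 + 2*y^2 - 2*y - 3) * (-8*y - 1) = 16*y^5 + 2*y^4 - 16*y^3 + 14*y^2 + 26*y + 3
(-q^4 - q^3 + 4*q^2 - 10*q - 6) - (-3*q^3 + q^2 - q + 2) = -q^4 + 2*q^3 + 3*q^2 - 9*q - 8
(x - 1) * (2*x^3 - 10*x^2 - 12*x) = 2*x^4 - 12*x^3 - 2*x^2 + 12*x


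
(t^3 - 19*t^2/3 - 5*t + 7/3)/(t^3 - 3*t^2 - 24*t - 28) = (3*t^2 + 2*t - 1)/(3*(t^2 + 4*t + 4))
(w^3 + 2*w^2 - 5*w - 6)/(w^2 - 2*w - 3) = (w^2 + w - 6)/(w - 3)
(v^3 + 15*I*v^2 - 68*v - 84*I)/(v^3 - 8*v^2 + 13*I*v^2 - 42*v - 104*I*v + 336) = (v + 2*I)/(v - 8)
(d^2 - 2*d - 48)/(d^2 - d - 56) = (d + 6)/(d + 7)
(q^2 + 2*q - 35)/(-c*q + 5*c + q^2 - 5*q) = (q + 7)/(-c + q)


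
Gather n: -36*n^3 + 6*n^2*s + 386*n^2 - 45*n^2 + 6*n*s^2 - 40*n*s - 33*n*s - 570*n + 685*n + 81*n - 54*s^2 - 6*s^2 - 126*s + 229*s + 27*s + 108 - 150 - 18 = -36*n^3 + n^2*(6*s + 341) + n*(6*s^2 - 73*s + 196) - 60*s^2 + 130*s - 60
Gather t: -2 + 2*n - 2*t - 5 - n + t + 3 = n - t - 4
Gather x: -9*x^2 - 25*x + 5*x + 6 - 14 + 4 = -9*x^2 - 20*x - 4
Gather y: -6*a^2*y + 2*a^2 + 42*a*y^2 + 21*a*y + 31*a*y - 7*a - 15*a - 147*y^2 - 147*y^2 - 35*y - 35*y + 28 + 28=2*a^2 - 22*a + y^2*(42*a - 294) + y*(-6*a^2 + 52*a - 70) + 56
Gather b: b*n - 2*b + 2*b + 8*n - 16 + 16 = b*n + 8*n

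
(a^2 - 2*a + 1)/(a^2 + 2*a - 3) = (a - 1)/(a + 3)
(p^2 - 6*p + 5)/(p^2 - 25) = (p - 1)/(p + 5)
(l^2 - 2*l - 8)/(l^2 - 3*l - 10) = (l - 4)/(l - 5)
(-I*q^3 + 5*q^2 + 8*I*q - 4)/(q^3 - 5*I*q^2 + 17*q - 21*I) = (-I*q^3 + 5*q^2 + 8*I*q - 4)/(q^3 - 5*I*q^2 + 17*q - 21*I)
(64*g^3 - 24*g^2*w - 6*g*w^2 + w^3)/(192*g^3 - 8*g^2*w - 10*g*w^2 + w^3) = (-2*g + w)/(-6*g + w)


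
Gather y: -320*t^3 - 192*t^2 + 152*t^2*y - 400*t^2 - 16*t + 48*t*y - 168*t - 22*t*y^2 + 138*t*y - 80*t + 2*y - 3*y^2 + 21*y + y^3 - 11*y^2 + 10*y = -320*t^3 - 592*t^2 - 264*t + y^3 + y^2*(-22*t - 14) + y*(152*t^2 + 186*t + 33)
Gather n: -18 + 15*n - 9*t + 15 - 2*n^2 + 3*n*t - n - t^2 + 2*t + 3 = -2*n^2 + n*(3*t + 14) - t^2 - 7*t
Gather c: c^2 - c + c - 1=c^2 - 1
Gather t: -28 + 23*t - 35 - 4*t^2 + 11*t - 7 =-4*t^2 + 34*t - 70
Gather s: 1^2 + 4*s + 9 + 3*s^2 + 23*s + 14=3*s^2 + 27*s + 24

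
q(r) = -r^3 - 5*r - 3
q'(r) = -3*r^2 - 5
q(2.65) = -34.86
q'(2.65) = -26.07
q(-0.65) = 0.52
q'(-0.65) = -6.27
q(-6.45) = 297.59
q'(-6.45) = -129.81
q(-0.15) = -2.25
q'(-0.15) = -5.07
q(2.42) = -29.27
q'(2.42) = -22.57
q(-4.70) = 124.32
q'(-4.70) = -71.27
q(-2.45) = 23.96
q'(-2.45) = -23.01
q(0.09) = -3.45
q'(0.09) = -5.02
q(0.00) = -3.00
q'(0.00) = -5.00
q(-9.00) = 771.00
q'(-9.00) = -248.00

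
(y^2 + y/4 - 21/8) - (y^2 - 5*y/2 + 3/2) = 11*y/4 - 33/8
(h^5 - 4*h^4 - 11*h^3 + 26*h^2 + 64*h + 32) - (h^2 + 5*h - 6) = h^5 - 4*h^4 - 11*h^3 + 25*h^2 + 59*h + 38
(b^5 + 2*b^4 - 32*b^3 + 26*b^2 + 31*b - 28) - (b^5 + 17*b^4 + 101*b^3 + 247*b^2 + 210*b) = -15*b^4 - 133*b^3 - 221*b^2 - 179*b - 28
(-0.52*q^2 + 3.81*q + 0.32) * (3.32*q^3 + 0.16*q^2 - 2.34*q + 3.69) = -1.7264*q^5 + 12.566*q^4 + 2.8888*q^3 - 10.783*q^2 + 13.3101*q + 1.1808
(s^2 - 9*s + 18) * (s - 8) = s^3 - 17*s^2 + 90*s - 144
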